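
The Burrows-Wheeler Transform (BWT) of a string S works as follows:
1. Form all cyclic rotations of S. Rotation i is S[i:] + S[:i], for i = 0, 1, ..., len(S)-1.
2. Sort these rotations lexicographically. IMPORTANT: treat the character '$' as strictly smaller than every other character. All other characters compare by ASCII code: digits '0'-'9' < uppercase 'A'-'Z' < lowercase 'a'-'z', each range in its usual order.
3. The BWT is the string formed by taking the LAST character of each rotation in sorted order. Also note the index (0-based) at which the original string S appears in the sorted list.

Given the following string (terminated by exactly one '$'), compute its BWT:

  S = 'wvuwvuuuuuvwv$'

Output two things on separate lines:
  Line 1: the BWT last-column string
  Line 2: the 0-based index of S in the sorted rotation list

All 14 rotations (rotation i = S[i:]+S[:i]):
  rot[0] = wvuwvuuuuuvwv$
  rot[1] = vuwvuuuuuvwv$w
  rot[2] = uwvuuuuuvwv$wv
  rot[3] = wvuuuuuvwv$wvu
  rot[4] = vuuuuuvwv$wvuw
  rot[5] = uuuuuvwv$wvuwv
  rot[6] = uuuuvwv$wvuwvu
  rot[7] = uuuvwv$wvuwvuu
  rot[8] = uuvwv$wvuwvuuu
  rot[9] = uvwv$wvuwvuuuu
  rot[10] = vwv$wvuwvuuuuu
  rot[11] = wv$wvuwvuuuuuv
  rot[12] = v$wvuwvuuuuuvw
  rot[13] = $wvuwvuuuuuvwv
Sorted (with $ < everything):
  sorted[0] = $wvuwvuuuuuvwv  (last char: 'v')
  sorted[1] = uuuuuvwv$wvuwv  (last char: 'v')
  sorted[2] = uuuuvwv$wvuwvu  (last char: 'u')
  sorted[3] = uuuvwv$wvuwvuu  (last char: 'u')
  sorted[4] = uuvwv$wvuwvuuu  (last char: 'u')
  sorted[5] = uvwv$wvuwvuuuu  (last char: 'u')
  sorted[6] = uwvuuuuuvwv$wv  (last char: 'v')
  sorted[7] = v$wvuwvuuuuuvw  (last char: 'w')
  sorted[8] = vuuuuuvwv$wvuw  (last char: 'w')
  sorted[9] = vuwvuuuuuvwv$w  (last char: 'w')
  sorted[10] = vwv$wvuwvuuuuu  (last char: 'u')
  sorted[11] = wv$wvuwvuuuuuv  (last char: 'v')
  sorted[12] = wvuuuuuvwv$wvu  (last char: 'u')
  sorted[13] = wvuwvuuuuuvwv$  (last char: '$')
Last column: vvuuuuvwwwuvu$
Original string S is at sorted index 13

Answer: vvuuuuvwwwuvu$
13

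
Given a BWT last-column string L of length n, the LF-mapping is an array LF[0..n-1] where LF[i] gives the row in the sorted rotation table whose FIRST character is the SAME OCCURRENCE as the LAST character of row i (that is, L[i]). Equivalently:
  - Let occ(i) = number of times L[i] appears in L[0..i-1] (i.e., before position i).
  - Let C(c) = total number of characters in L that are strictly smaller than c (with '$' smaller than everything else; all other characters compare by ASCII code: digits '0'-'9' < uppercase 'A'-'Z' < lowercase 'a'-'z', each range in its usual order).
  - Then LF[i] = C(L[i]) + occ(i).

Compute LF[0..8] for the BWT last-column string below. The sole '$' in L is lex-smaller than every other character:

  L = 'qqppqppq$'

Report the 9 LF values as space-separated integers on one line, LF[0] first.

Char counts: '$':1, 'p':4, 'q':4
C (first-col start): C('$')=0, C('p')=1, C('q')=5
L[0]='q': occ=0, LF[0]=C('q')+0=5+0=5
L[1]='q': occ=1, LF[1]=C('q')+1=5+1=6
L[2]='p': occ=0, LF[2]=C('p')+0=1+0=1
L[3]='p': occ=1, LF[3]=C('p')+1=1+1=2
L[4]='q': occ=2, LF[4]=C('q')+2=5+2=7
L[5]='p': occ=2, LF[5]=C('p')+2=1+2=3
L[6]='p': occ=3, LF[6]=C('p')+3=1+3=4
L[7]='q': occ=3, LF[7]=C('q')+3=5+3=8
L[8]='$': occ=0, LF[8]=C('$')+0=0+0=0

Answer: 5 6 1 2 7 3 4 8 0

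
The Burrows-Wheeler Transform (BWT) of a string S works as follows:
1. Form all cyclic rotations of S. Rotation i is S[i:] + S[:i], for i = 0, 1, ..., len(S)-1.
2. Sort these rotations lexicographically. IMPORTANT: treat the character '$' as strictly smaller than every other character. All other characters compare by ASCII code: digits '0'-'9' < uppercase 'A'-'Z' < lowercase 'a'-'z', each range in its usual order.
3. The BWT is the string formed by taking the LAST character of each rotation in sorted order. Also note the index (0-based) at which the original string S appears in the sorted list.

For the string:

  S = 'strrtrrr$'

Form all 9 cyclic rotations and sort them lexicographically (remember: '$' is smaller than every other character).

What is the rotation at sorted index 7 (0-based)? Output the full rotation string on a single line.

All 9 rotations (rotation i = S[i:]+S[:i]):
  rot[0] = strrtrrr$
  rot[1] = trrtrrr$s
  rot[2] = rrtrrr$st
  rot[3] = rtrrr$str
  rot[4] = trrr$strr
  rot[5] = rrr$strrt
  rot[6] = rr$strrtr
  rot[7] = r$strrtrr
  rot[8] = $strrtrrr
Sorted (with $ < everything):
  sorted[0] = $strrtrrr
  sorted[1] = r$strrtrr
  sorted[2] = rr$strrtr
  sorted[3] = rrr$strrt
  sorted[4] = rrtrrr$st
  sorted[5] = rtrrr$str
  sorted[6] = strrtrrr$
  sorted[7] = trrr$strr
  sorted[8] = trrtrrr$s
sorted[7] = trrr$strr

Answer: trrr$strr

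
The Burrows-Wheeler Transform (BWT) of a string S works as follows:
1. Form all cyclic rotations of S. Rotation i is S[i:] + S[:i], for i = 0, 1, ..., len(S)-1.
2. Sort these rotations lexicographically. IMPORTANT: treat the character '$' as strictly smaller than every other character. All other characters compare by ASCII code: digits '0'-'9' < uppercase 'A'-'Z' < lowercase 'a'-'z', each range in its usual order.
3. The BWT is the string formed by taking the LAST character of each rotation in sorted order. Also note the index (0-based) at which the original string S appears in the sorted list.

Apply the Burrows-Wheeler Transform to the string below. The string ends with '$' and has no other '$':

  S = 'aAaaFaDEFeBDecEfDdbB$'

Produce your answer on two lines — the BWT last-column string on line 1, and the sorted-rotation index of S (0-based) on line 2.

All 21 rotations (rotation i = S[i:]+S[:i]):
  rot[0] = aAaaFaDEFeBDecEfDdbB$
  rot[1] = AaaFaDEFeBDecEfDdbB$a
  rot[2] = aaFaDEFeBDecEfDdbB$aA
  rot[3] = aFaDEFeBDecEfDdbB$aAa
  rot[4] = FaDEFeBDecEfDdbB$aAaa
  rot[5] = aDEFeBDecEfDdbB$aAaaF
  rot[6] = DEFeBDecEfDdbB$aAaaFa
  rot[7] = EFeBDecEfDdbB$aAaaFaD
  rot[8] = FeBDecEfDdbB$aAaaFaDE
  rot[9] = eBDecEfDdbB$aAaaFaDEF
  rot[10] = BDecEfDdbB$aAaaFaDEFe
  rot[11] = DecEfDdbB$aAaaFaDEFeB
  rot[12] = ecEfDdbB$aAaaFaDEFeBD
  rot[13] = cEfDdbB$aAaaFaDEFeBDe
  rot[14] = EfDdbB$aAaaFaDEFeBDec
  rot[15] = fDdbB$aAaaFaDEFeBDecE
  rot[16] = DdbB$aAaaFaDEFeBDecEf
  rot[17] = dbB$aAaaFaDEFeBDecEfD
  rot[18] = bB$aAaaFaDEFeBDecEfDd
  rot[19] = B$aAaaFaDEFeBDecEfDdb
  rot[20] = $aAaaFaDEFeBDecEfDdbB
Sorted (with $ < everything):
  sorted[0] = $aAaaFaDEFeBDecEfDdbB  (last char: 'B')
  sorted[1] = AaaFaDEFeBDecEfDdbB$a  (last char: 'a')
  sorted[2] = B$aAaaFaDEFeBDecEfDdb  (last char: 'b')
  sorted[3] = BDecEfDdbB$aAaaFaDEFe  (last char: 'e')
  sorted[4] = DEFeBDecEfDdbB$aAaaFa  (last char: 'a')
  sorted[5] = DdbB$aAaaFaDEFeBDecEf  (last char: 'f')
  sorted[6] = DecEfDdbB$aAaaFaDEFeB  (last char: 'B')
  sorted[7] = EFeBDecEfDdbB$aAaaFaD  (last char: 'D')
  sorted[8] = EfDdbB$aAaaFaDEFeBDec  (last char: 'c')
  sorted[9] = FaDEFeBDecEfDdbB$aAaa  (last char: 'a')
  sorted[10] = FeBDecEfDdbB$aAaaFaDE  (last char: 'E')
  sorted[11] = aAaaFaDEFeBDecEfDdbB$  (last char: '$')
  sorted[12] = aDEFeBDecEfDdbB$aAaaF  (last char: 'F')
  sorted[13] = aFaDEFeBDecEfDdbB$aAa  (last char: 'a')
  sorted[14] = aaFaDEFeBDecEfDdbB$aA  (last char: 'A')
  sorted[15] = bB$aAaaFaDEFeBDecEfDd  (last char: 'd')
  sorted[16] = cEfDdbB$aAaaFaDEFeBDe  (last char: 'e')
  sorted[17] = dbB$aAaaFaDEFeBDecEfD  (last char: 'D')
  sorted[18] = eBDecEfDdbB$aAaaFaDEF  (last char: 'F')
  sorted[19] = ecEfDdbB$aAaaFaDEFeBD  (last char: 'D')
  sorted[20] = fDdbB$aAaaFaDEFeBDecE  (last char: 'E')
Last column: BabeafBDcaE$FaAdeDFDE
Original string S is at sorted index 11

Answer: BabeafBDcaE$FaAdeDFDE
11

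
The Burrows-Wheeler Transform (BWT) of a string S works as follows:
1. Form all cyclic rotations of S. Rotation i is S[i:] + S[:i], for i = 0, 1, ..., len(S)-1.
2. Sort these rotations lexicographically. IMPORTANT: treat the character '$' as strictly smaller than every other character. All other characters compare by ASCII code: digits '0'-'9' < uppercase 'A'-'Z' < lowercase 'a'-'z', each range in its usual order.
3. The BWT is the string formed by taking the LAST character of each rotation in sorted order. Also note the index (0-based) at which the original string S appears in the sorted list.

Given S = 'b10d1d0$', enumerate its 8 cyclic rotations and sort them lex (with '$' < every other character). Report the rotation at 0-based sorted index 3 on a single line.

Answer: 10d1d0$b

Derivation:
All 8 rotations (rotation i = S[i:]+S[:i]):
  rot[0] = b10d1d0$
  rot[1] = 10d1d0$b
  rot[2] = 0d1d0$b1
  rot[3] = d1d0$b10
  rot[4] = 1d0$b10d
  rot[5] = d0$b10d1
  rot[6] = 0$b10d1d
  rot[7] = $b10d1d0
Sorted (with $ < everything):
  sorted[0] = $b10d1d0
  sorted[1] = 0$b10d1d
  sorted[2] = 0d1d0$b1
  sorted[3] = 10d1d0$b
  sorted[4] = 1d0$b10d
  sorted[5] = b10d1d0$
  sorted[6] = d0$b10d1
  sorted[7] = d1d0$b10
sorted[3] = 10d1d0$b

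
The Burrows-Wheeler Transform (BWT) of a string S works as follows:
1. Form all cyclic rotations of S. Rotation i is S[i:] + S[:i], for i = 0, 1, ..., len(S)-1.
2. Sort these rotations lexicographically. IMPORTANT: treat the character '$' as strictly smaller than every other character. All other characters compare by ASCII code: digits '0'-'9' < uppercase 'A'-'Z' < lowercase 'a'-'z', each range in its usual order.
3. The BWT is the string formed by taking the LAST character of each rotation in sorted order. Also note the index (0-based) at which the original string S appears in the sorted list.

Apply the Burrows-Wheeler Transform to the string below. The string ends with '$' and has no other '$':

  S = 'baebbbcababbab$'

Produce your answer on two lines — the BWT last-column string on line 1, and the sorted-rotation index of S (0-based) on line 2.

All 15 rotations (rotation i = S[i:]+S[:i]):
  rot[0] = baebbbcababbab$
  rot[1] = aebbbcababbab$b
  rot[2] = ebbbcababbab$ba
  rot[3] = bbbcababbab$bae
  rot[4] = bbcababbab$baeb
  rot[5] = bcababbab$baebb
  rot[6] = cababbab$baebbb
  rot[7] = ababbab$baebbbc
  rot[8] = babbab$baebbbca
  rot[9] = abbab$baebbbcab
  rot[10] = bbab$baebbbcaba
  rot[11] = bab$baebbbcabab
  rot[12] = ab$baebbbcababb
  rot[13] = b$baebbbcababba
  rot[14] = $baebbbcababbab
Sorted (with $ < everything):
  sorted[0] = $baebbbcababbab  (last char: 'b')
  sorted[1] = ab$baebbbcababb  (last char: 'b')
  sorted[2] = ababbab$baebbbc  (last char: 'c')
  sorted[3] = abbab$baebbbcab  (last char: 'b')
  sorted[4] = aebbbcababbab$b  (last char: 'b')
  sorted[5] = b$baebbbcababba  (last char: 'a')
  sorted[6] = bab$baebbbcabab  (last char: 'b')
  sorted[7] = babbab$baebbbca  (last char: 'a')
  sorted[8] = baebbbcababbab$  (last char: '$')
  sorted[9] = bbab$baebbbcaba  (last char: 'a')
  sorted[10] = bbbcababbab$bae  (last char: 'e')
  sorted[11] = bbcababbab$baeb  (last char: 'b')
  sorted[12] = bcababbab$baebb  (last char: 'b')
  sorted[13] = cababbab$baebbb  (last char: 'b')
  sorted[14] = ebbbcababbab$ba  (last char: 'a')
Last column: bbcbbaba$aebbba
Original string S is at sorted index 8

Answer: bbcbbaba$aebbba
8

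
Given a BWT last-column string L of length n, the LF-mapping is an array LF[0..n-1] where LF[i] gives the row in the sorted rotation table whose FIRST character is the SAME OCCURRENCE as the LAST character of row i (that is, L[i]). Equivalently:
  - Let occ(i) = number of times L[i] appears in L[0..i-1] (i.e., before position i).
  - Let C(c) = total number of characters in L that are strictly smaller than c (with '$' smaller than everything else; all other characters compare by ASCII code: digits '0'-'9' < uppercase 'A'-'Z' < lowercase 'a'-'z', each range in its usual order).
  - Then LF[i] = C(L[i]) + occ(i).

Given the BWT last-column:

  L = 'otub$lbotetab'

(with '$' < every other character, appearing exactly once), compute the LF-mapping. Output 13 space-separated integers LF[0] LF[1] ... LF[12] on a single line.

Answer: 7 9 12 2 0 6 3 8 10 5 11 1 4

Derivation:
Char counts: '$':1, 'a':1, 'b':3, 'e':1, 'l':1, 'o':2, 't':3, 'u':1
C (first-col start): C('$')=0, C('a')=1, C('b')=2, C('e')=5, C('l')=6, C('o')=7, C('t')=9, C('u')=12
L[0]='o': occ=0, LF[0]=C('o')+0=7+0=7
L[1]='t': occ=0, LF[1]=C('t')+0=9+0=9
L[2]='u': occ=0, LF[2]=C('u')+0=12+0=12
L[3]='b': occ=0, LF[3]=C('b')+0=2+0=2
L[4]='$': occ=0, LF[4]=C('$')+0=0+0=0
L[5]='l': occ=0, LF[5]=C('l')+0=6+0=6
L[6]='b': occ=1, LF[6]=C('b')+1=2+1=3
L[7]='o': occ=1, LF[7]=C('o')+1=7+1=8
L[8]='t': occ=1, LF[8]=C('t')+1=9+1=10
L[9]='e': occ=0, LF[9]=C('e')+0=5+0=5
L[10]='t': occ=2, LF[10]=C('t')+2=9+2=11
L[11]='a': occ=0, LF[11]=C('a')+0=1+0=1
L[12]='b': occ=2, LF[12]=C('b')+2=2+2=4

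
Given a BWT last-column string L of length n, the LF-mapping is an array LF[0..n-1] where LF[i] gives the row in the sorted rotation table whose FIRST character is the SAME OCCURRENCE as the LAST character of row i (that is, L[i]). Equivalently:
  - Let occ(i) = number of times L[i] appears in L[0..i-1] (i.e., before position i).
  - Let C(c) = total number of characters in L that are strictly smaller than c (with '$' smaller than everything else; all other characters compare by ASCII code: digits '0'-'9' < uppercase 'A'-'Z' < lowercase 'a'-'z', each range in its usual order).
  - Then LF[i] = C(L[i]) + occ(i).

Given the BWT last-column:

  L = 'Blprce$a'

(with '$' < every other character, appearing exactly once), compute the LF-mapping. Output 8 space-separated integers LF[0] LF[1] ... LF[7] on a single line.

Char counts: '$':1, 'B':1, 'a':1, 'c':1, 'e':1, 'l':1, 'p':1, 'r':1
C (first-col start): C('$')=0, C('B')=1, C('a')=2, C('c')=3, C('e')=4, C('l')=5, C('p')=6, C('r')=7
L[0]='B': occ=0, LF[0]=C('B')+0=1+0=1
L[1]='l': occ=0, LF[1]=C('l')+0=5+0=5
L[2]='p': occ=0, LF[2]=C('p')+0=6+0=6
L[3]='r': occ=0, LF[3]=C('r')+0=7+0=7
L[4]='c': occ=0, LF[4]=C('c')+0=3+0=3
L[5]='e': occ=0, LF[5]=C('e')+0=4+0=4
L[6]='$': occ=0, LF[6]=C('$')+0=0+0=0
L[7]='a': occ=0, LF[7]=C('a')+0=2+0=2

Answer: 1 5 6 7 3 4 0 2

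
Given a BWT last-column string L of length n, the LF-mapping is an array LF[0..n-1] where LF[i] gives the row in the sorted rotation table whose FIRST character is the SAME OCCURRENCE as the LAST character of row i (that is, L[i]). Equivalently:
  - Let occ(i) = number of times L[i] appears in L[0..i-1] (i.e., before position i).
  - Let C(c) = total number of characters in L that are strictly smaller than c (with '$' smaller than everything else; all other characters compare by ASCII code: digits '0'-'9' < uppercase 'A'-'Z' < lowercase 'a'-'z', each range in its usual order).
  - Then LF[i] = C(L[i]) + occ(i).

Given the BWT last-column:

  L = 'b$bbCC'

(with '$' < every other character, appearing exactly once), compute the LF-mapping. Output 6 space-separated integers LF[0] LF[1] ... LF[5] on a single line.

Answer: 3 0 4 5 1 2

Derivation:
Char counts: '$':1, 'C':2, 'b':3
C (first-col start): C('$')=0, C('C')=1, C('b')=3
L[0]='b': occ=0, LF[0]=C('b')+0=3+0=3
L[1]='$': occ=0, LF[1]=C('$')+0=0+0=0
L[2]='b': occ=1, LF[2]=C('b')+1=3+1=4
L[3]='b': occ=2, LF[3]=C('b')+2=3+2=5
L[4]='C': occ=0, LF[4]=C('C')+0=1+0=1
L[5]='C': occ=1, LF[5]=C('C')+1=1+1=2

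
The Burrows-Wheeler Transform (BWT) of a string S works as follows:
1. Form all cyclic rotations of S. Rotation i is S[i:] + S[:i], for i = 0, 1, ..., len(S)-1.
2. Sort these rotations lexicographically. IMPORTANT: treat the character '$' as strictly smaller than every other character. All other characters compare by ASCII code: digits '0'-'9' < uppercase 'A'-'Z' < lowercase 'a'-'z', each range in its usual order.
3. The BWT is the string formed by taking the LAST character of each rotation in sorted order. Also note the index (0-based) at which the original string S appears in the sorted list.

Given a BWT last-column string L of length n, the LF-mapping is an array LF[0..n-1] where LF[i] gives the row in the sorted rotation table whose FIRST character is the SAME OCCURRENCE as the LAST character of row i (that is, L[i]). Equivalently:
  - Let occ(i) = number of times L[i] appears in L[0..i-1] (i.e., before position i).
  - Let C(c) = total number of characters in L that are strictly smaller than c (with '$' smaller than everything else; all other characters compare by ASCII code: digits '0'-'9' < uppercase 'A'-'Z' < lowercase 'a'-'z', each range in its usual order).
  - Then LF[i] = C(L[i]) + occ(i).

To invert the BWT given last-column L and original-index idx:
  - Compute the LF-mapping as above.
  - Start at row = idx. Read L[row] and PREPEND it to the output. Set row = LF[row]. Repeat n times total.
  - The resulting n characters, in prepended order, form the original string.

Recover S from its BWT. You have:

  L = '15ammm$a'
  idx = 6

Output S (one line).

Answer: mamma51$

Derivation:
LF mapping: 1 2 3 5 6 7 0 4
Walk LF starting at row 6, prepending L[row]:
  step 1: row=6, L[6]='$', prepend. Next row=LF[6]=0
  step 2: row=0, L[0]='1', prepend. Next row=LF[0]=1
  step 3: row=1, L[1]='5', prepend. Next row=LF[1]=2
  step 4: row=2, L[2]='a', prepend. Next row=LF[2]=3
  step 5: row=3, L[3]='m', prepend. Next row=LF[3]=5
  step 6: row=5, L[5]='m', prepend. Next row=LF[5]=7
  step 7: row=7, L[7]='a', prepend. Next row=LF[7]=4
  step 8: row=4, L[4]='m', prepend. Next row=LF[4]=6
Reversed output: mamma51$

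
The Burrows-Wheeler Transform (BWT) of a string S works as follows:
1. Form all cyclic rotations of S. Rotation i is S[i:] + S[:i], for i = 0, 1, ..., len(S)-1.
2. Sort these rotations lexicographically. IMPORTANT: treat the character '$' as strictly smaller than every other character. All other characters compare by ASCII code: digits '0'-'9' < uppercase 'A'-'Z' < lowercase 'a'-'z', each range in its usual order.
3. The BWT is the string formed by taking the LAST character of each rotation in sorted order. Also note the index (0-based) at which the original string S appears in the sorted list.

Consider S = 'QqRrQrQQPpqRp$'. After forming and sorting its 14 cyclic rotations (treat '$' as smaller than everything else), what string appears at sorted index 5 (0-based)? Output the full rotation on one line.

Answer: QrQQPpqRp$QqRr

Derivation:
All 14 rotations (rotation i = S[i:]+S[:i]):
  rot[0] = QqRrQrQQPpqRp$
  rot[1] = qRrQrQQPpqRp$Q
  rot[2] = RrQrQQPpqRp$Qq
  rot[3] = rQrQQPpqRp$QqR
  rot[4] = QrQQPpqRp$QqRr
  rot[5] = rQQPpqRp$QqRrQ
  rot[6] = QQPpqRp$QqRrQr
  rot[7] = QPpqRp$QqRrQrQ
  rot[8] = PpqRp$QqRrQrQQ
  rot[9] = pqRp$QqRrQrQQP
  rot[10] = qRp$QqRrQrQQPp
  rot[11] = Rp$QqRrQrQQPpq
  rot[12] = p$QqRrQrQQPpqR
  rot[13] = $QqRrQrQQPpqRp
Sorted (with $ < everything):
  sorted[0] = $QqRrQrQQPpqRp
  sorted[1] = PpqRp$QqRrQrQQ
  sorted[2] = QPpqRp$QqRrQrQ
  sorted[3] = QQPpqRp$QqRrQr
  sorted[4] = QqRrQrQQPpqRp$
  sorted[5] = QrQQPpqRp$QqRr
  sorted[6] = Rp$QqRrQrQQPpq
  sorted[7] = RrQrQQPpqRp$Qq
  sorted[8] = p$QqRrQrQQPpqR
  sorted[9] = pqRp$QqRrQrQQP
  sorted[10] = qRp$QqRrQrQQPp
  sorted[11] = qRrQrQQPpqRp$Q
  sorted[12] = rQQPpqRp$QqRrQ
  sorted[13] = rQrQQPpqRp$QqR
sorted[5] = QrQQPpqRp$QqRr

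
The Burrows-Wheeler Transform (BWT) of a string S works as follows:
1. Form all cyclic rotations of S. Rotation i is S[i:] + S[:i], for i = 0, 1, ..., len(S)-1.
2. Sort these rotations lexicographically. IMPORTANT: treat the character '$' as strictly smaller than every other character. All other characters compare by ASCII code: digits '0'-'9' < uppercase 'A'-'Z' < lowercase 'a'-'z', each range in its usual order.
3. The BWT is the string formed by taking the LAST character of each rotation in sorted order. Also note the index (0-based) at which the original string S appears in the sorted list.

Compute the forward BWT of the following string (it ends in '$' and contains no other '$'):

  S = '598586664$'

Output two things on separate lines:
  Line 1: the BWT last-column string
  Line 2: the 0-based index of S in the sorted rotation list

Answer: 468$668955
3

Derivation:
All 10 rotations (rotation i = S[i:]+S[:i]):
  rot[0] = 598586664$
  rot[1] = 98586664$5
  rot[2] = 8586664$59
  rot[3] = 586664$598
  rot[4] = 86664$5985
  rot[5] = 6664$59858
  rot[6] = 664$598586
  rot[7] = 64$5985866
  rot[8] = 4$59858666
  rot[9] = $598586664
Sorted (with $ < everything):
  sorted[0] = $598586664  (last char: '4')
  sorted[1] = 4$59858666  (last char: '6')
  sorted[2] = 586664$598  (last char: '8')
  sorted[3] = 598586664$  (last char: '$')
  sorted[4] = 64$5985866  (last char: '6')
  sorted[5] = 664$598586  (last char: '6')
  sorted[6] = 6664$59858  (last char: '8')
  sorted[7] = 8586664$59  (last char: '9')
  sorted[8] = 86664$5985  (last char: '5')
  sorted[9] = 98586664$5  (last char: '5')
Last column: 468$668955
Original string S is at sorted index 3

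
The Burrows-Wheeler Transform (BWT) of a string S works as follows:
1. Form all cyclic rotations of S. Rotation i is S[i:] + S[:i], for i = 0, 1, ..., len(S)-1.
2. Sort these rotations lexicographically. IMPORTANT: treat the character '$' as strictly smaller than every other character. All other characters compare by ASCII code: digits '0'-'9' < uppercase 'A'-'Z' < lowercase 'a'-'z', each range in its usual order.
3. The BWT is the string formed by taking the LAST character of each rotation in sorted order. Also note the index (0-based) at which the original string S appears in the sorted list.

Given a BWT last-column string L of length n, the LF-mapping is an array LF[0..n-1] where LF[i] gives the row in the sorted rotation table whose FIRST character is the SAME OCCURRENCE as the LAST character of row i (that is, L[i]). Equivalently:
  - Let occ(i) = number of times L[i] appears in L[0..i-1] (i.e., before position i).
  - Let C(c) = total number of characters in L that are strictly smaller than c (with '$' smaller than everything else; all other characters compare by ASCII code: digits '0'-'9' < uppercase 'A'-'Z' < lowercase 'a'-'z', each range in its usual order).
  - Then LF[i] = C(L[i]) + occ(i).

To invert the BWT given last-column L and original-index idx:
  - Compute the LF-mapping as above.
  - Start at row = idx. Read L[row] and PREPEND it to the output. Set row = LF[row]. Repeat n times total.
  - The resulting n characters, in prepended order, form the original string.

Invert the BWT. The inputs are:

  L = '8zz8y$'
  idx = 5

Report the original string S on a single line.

Answer: z8yz8$

Derivation:
LF mapping: 1 4 5 2 3 0
Walk LF starting at row 5, prepending L[row]:
  step 1: row=5, L[5]='$', prepend. Next row=LF[5]=0
  step 2: row=0, L[0]='8', prepend. Next row=LF[0]=1
  step 3: row=1, L[1]='z', prepend. Next row=LF[1]=4
  step 4: row=4, L[4]='y', prepend. Next row=LF[4]=3
  step 5: row=3, L[3]='8', prepend. Next row=LF[3]=2
  step 6: row=2, L[2]='z', prepend. Next row=LF[2]=5
Reversed output: z8yz8$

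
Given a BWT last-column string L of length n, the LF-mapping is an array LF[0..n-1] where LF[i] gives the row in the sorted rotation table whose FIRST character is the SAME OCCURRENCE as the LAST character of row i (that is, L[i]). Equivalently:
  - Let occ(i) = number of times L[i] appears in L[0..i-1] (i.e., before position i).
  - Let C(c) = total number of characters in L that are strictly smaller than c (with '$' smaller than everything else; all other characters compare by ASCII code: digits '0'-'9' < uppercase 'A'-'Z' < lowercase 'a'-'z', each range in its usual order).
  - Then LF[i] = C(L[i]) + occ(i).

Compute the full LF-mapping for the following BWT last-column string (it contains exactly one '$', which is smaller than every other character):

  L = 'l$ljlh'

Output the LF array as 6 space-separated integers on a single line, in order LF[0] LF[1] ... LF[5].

Answer: 3 0 4 2 5 1

Derivation:
Char counts: '$':1, 'h':1, 'j':1, 'l':3
C (first-col start): C('$')=0, C('h')=1, C('j')=2, C('l')=3
L[0]='l': occ=0, LF[0]=C('l')+0=3+0=3
L[1]='$': occ=0, LF[1]=C('$')+0=0+0=0
L[2]='l': occ=1, LF[2]=C('l')+1=3+1=4
L[3]='j': occ=0, LF[3]=C('j')+0=2+0=2
L[4]='l': occ=2, LF[4]=C('l')+2=3+2=5
L[5]='h': occ=0, LF[5]=C('h')+0=1+0=1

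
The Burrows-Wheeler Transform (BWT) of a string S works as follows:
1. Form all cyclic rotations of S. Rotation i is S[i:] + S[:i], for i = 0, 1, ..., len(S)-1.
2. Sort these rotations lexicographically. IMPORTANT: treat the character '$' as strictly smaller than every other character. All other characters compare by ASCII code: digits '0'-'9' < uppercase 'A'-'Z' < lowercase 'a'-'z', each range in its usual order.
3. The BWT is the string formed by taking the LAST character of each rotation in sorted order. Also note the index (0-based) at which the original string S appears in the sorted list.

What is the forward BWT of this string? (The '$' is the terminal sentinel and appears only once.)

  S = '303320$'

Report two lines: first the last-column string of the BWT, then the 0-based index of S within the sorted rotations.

All 7 rotations (rotation i = S[i:]+S[:i]):
  rot[0] = 303320$
  rot[1] = 03320$3
  rot[2] = 3320$30
  rot[3] = 320$303
  rot[4] = 20$3033
  rot[5] = 0$30332
  rot[6] = $303320
Sorted (with $ < everything):
  sorted[0] = $303320  (last char: '0')
  sorted[1] = 0$30332  (last char: '2')
  sorted[2] = 03320$3  (last char: '3')
  sorted[3] = 20$3033  (last char: '3')
  sorted[4] = 303320$  (last char: '$')
  sorted[5] = 320$303  (last char: '3')
  sorted[6] = 3320$30  (last char: '0')
Last column: 0233$30
Original string S is at sorted index 4

Answer: 0233$30
4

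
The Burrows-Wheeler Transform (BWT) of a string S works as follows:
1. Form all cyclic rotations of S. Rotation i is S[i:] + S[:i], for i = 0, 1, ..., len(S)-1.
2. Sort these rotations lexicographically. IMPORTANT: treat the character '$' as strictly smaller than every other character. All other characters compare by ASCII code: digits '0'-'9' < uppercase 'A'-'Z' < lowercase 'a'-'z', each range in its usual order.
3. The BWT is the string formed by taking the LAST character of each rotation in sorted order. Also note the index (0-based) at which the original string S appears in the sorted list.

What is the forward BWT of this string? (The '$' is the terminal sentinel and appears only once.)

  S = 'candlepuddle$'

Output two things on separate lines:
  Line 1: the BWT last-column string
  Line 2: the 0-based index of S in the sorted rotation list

Answer: ec$udnllddaep
2

Derivation:
All 13 rotations (rotation i = S[i:]+S[:i]):
  rot[0] = candlepuddle$
  rot[1] = andlepuddle$c
  rot[2] = ndlepuddle$ca
  rot[3] = dlepuddle$can
  rot[4] = lepuddle$cand
  rot[5] = epuddle$candl
  rot[6] = puddle$candle
  rot[7] = uddle$candlep
  rot[8] = ddle$candlepu
  rot[9] = dle$candlepud
  rot[10] = le$candlepudd
  rot[11] = e$candlepuddl
  rot[12] = $candlepuddle
Sorted (with $ < everything):
  sorted[0] = $candlepuddle  (last char: 'e')
  sorted[1] = andlepuddle$c  (last char: 'c')
  sorted[2] = candlepuddle$  (last char: '$')
  sorted[3] = ddle$candlepu  (last char: 'u')
  sorted[4] = dle$candlepud  (last char: 'd')
  sorted[5] = dlepuddle$can  (last char: 'n')
  sorted[6] = e$candlepuddl  (last char: 'l')
  sorted[7] = epuddle$candl  (last char: 'l')
  sorted[8] = le$candlepudd  (last char: 'd')
  sorted[9] = lepuddle$cand  (last char: 'd')
  sorted[10] = ndlepuddle$ca  (last char: 'a')
  sorted[11] = puddle$candle  (last char: 'e')
  sorted[12] = uddle$candlep  (last char: 'p')
Last column: ec$udnllddaep
Original string S is at sorted index 2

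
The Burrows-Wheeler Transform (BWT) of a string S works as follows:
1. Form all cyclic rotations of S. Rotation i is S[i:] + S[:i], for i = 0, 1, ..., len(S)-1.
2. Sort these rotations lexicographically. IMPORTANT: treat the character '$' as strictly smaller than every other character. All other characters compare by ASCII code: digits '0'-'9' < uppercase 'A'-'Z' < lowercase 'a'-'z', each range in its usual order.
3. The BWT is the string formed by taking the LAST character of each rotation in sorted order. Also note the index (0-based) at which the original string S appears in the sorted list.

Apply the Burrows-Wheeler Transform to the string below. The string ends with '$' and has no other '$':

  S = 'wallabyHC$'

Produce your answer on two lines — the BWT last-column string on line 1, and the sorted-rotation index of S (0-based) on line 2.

All 10 rotations (rotation i = S[i:]+S[:i]):
  rot[0] = wallabyHC$
  rot[1] = allabyHC$w
  rot[2] = llabyHC$wa
  rot[3] = labyHC$wal
  rot[4] = abyHC$wall
  rot[5] = byHC$walla
  rot[6] = yHC$wallab
  rot[7] = HC$wallaby
  rot[8] = C$wallabyH
  rot[9] = $wallabyHC
Sorted (with $ < everything):
  sorted[0] = $wallabyHC  (last char: 'C')
  sorted[1] = C$wallabyH  (last char: 'H')
  sorted[2] = HC$wallaby  (last char: 'y')
  sorted[3] = abyHC$wall  (last char: 'l')
  sorted[4] = allabyHC$w  (last char: 'w')
  sorted[5] = byHC$walla  (last char: 'a')
  sorted[6] = labyHC$wal  (last char: 'l')
  sorted[7] = llabyHC$wa  (last char: 'a')
  sorted[8] = wallabyHC$  (last char: '$')
  sorted[9] = yHC$wallab  (last char: 'b')
Last column: CHylwala$b
Original string S is at sorted index 8

Answer: CHylwala$b
8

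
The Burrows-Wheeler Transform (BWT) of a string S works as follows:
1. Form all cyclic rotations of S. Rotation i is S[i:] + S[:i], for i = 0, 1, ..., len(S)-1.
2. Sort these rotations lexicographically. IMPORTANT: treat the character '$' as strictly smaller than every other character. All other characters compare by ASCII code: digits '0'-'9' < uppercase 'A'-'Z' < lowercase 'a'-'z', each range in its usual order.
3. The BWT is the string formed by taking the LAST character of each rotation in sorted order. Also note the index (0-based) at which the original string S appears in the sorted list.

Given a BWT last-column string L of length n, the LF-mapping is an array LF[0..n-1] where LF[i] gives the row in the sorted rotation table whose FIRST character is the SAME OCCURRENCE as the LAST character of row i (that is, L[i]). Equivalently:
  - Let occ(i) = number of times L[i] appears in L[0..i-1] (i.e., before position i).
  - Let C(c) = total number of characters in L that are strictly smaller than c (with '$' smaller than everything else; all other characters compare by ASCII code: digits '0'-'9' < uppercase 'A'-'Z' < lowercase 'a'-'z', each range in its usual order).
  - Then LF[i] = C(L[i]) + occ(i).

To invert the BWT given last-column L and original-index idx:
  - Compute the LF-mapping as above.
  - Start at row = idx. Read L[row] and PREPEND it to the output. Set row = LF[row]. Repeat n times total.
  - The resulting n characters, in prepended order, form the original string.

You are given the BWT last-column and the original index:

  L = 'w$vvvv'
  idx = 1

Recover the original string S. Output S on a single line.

Answer: vvvvw$

Derivation:
LF mapping: 5 0 1 2 3 4
Walk LF starting at row 1, prepending L[row]:
  step 1: row=1, L[1]='$', prepend. Next row=LF[1]=0
  step 2: row=0, L[0]='w', prepend. Next row=LF[0]=5
  step 3: row=5, L[5]='v', prepend. Next row=LF[5]=4
  step 4: row=4, L[4]='v', prepend. Next row=LF[4]=3
  step 5: row=3, L[3]='v', prepend. Next row=LF[3]=2
  step 6: row=2, L[2]='v', prepend. Next row=LF[2]=1
Reversed output: vvvvw$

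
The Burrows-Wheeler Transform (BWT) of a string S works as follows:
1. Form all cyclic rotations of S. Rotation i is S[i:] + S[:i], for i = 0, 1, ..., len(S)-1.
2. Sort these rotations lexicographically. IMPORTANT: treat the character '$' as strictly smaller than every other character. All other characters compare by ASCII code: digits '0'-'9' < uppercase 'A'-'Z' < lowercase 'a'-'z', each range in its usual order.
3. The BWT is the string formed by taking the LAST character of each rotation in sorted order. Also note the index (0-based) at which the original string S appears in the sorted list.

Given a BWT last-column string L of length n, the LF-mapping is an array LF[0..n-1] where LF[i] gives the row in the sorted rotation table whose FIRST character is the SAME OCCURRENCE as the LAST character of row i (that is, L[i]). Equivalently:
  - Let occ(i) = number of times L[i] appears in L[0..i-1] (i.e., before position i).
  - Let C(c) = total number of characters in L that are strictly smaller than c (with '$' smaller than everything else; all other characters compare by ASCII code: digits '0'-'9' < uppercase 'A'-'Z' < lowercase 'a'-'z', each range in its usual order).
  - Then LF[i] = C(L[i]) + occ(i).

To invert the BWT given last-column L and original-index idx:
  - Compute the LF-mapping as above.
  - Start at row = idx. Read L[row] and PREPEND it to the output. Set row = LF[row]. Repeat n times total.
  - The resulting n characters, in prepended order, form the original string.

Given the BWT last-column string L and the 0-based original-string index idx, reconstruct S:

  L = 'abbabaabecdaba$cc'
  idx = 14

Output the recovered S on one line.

LF mapping: 1 7 8 2 9 3 4 10 16 12 15 5 11 6 0 13 14
Walk LF starting at row 14, prepending L[row]:
  step 1: row=14, L[14]='$', prepend. Next row=LF[14]=0
  step 2: row=0, L[0]='a', prepend. Next row=LF[0]=1
  step 3: row=1, L[1]='b', prepend. Next row=LF[1]=7
  step 4: row=7, L[7]='b', prepend. Next row=LF[7]=10
  step 5: row=10, L[10]='d', prepend. Next row=LF[10]=15
  step 6: row=15, L[15]='c', prepend. Next row=LF[15]=13
  step 7: row=13, L[13]='a', prepend. Next row=LF[13]=6
  step 8: row=6, L[6]='a', prepend. Next row=LF[6]=4
  step 9: row=4, L[4]='b', prepend. Next row=LF[4]=9
  step 10: row=9, L[9]='c', prepend. Next row=LF[9]=12
  step 11: row=12, L[12]='b', prepend. Next row=LF[12]=11
  step 12: row=11, L[11]='a', prepend. Next row=LF[11]=5
  step 13: row=5, L[5]='a', prepend. Next row=LF[5]=3
  step 14: row=3, L[3]='a', prepend. Next row=LF[3]=2
  step 15: row=2, L[2]='b', prepend. Next row=LF[2]=8
  step 16: row=8, L[8]='e', prepend. Next row=LF[8]=16
  step 17: row=16, L[16]='c', prepend. Next row=LF[16]=14
Reversed output: cebaaabcbaacdbba$

Answer: cebaaabcbaacdbba$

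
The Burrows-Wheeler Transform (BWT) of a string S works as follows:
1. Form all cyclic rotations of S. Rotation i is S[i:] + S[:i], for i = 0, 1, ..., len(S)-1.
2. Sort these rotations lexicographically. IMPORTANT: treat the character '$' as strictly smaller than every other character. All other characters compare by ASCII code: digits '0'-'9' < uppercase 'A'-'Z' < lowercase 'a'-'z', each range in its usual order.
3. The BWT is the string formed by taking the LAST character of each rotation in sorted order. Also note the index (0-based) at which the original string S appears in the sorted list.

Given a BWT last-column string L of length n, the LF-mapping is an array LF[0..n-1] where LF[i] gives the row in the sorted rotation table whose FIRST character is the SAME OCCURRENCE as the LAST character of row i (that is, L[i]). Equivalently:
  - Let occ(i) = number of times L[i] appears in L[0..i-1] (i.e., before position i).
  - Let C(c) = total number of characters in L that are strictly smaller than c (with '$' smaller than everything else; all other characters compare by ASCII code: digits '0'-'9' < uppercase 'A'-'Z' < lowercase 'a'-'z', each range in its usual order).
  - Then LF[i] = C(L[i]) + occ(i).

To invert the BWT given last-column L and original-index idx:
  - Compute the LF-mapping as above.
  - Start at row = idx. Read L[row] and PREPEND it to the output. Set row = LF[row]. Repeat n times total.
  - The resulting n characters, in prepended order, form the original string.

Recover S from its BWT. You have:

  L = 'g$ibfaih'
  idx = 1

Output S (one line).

Answer: ahiibfg$

Derivation:
LF mapping: 4 0 6 2 3 1 7 5
Walk LF starting at row 1, prepending L[row]:
  step 1: row=1, L[1]='$', prepend. Next row=LF[1]=0
  step 2: row=0, L[0]='g', prepend. Next row=LF[0]=4
  step 3: row=4, L[4]='f', prepend. Next row=LF[4]=3
  step 4: row=3, L[3]='b', prepend. Next row=LF[3]=2
  step 5: row=2, L[2]='i', prepend. Next row=LF[2]=6
  step 6: row=6, L[6]='i', prepend. Next row=LF[6]=7
  step 7: row=7, L[7]='h', prepend. Next row=LF[7]=5
  step 8: row=5, L[5]='a', prepend. Next row=LF[5]=1
Reversed output: ahiibfg$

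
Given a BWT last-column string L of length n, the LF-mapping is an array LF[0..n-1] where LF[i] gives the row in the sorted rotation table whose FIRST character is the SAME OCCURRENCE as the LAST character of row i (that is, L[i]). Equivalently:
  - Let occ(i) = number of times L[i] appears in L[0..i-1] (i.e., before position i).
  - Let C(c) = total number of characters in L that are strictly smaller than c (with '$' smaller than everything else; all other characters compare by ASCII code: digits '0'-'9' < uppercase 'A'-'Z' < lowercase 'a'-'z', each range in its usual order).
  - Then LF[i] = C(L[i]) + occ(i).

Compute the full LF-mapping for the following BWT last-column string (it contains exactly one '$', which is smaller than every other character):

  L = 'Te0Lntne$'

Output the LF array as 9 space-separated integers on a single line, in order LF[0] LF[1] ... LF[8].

Answer: 3 4 1 2 6 8 7 5 0

Derivation:
Char counts: '$':1, '0':1, 'L':1, 'T':1, 'e':2, 'n':2, 't':1
C (first-col start): C('$')=0, C('0')=1, C('L')=2, C('T')=3, C('e')=4, C('n')=6, C('t')=8
L[0]='T': occ=0, LF[0]=C('T')+0=3+0=3
L[1]='e': occ=0, LF[1]=C('e')+0=4+0=4
L[2]='0': occ=0, LF[2]=C('0')+0=1+0=1
L[3]='L': occ=0, LF[3]=C('L')+0=2+0=2
L[4]='n': occ=0, LF[4]=C('n')+0=6+0=6
L[5]='t': occ=0, LF[5]=C('t')+0=8+0=8
L[6]='n': occ=1, LF[6]=C('n')+1=6+1=7
L[7]='e': occ=1, LF[7]=C('e')+1=4+1=5
L[8]='$': occ=0, LF[8]=C('$')+0=0+0=0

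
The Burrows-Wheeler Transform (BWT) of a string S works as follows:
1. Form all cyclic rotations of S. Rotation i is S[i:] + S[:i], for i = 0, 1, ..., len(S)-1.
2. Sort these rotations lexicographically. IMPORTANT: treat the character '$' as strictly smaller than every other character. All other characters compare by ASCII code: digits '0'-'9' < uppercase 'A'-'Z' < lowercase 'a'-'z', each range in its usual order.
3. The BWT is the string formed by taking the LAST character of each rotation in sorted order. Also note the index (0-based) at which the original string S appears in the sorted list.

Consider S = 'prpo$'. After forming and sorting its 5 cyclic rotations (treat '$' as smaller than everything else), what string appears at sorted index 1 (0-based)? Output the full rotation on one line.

All 5 rotations (rotation i = S[i:]+S[:i]):
  rot[0] = prpo$
  rot[1] = rpo$p
  rot[2] = po$pr
  rot[3] = o$prp
  rot[4] = $prpo
Sorted (with $ < everything):
  sorted[0] = $prpo
  sorted[1] = o$prp
  sorted[2] = po$pr
  sorted[3] = prpo$
  sorted[4] = rpo$p
sorted[1] = o$prp

Answer: o$prp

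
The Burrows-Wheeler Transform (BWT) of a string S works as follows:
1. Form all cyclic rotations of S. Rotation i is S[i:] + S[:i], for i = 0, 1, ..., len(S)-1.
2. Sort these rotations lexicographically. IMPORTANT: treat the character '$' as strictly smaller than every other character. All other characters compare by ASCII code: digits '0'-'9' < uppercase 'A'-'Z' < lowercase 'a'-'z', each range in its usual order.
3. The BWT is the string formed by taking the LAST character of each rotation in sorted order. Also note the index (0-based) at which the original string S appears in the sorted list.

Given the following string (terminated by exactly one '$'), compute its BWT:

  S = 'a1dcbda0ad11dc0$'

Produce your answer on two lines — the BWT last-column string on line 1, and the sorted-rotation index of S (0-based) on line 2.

All 16 rotations (rotation i = S[i:]+S[:i]):
  rot[0] = a1dcbda0ad11dc0$
  rot[1] = 1dcbda0ad11dc0$a
  rot[2] = dcbda0ad11dc0$a1
  rot[3] = cbda0ad11dc0$a1d
  rot[4] = bda0ad11dc0$a1dc
  rot[5] = da0ad11dc0$a1dcb
  rot[6] = a0ad11dc0$a1dcbd
  rot[7] = 0ad11dc0$a1dcbda
  rot[8] = ad11dc0$a1dcbda0
  rot[9] = d11dc0$a1dcbda0a
  rot[10] = 11dc0$a1dcbda0ad
  rot[11] = 1dc0$a1dcbda0ad1
  rot[12] = dc0$a1dcbda0ad11
  rot[13] = c0$a1dcbda0ad11d
  rot[14] = 0$a1dcbda0ad11dc
  rot[15] = $a1dcbda0ad11dc0
Sorted (with $ < everything):
  sorted[0] = $a1dcbda0ad11dc0  (last char: '0')
  sorted[1] = 0$a1dcbda0ad11dc  (last char: 'c')
  sorted[2] = 0ad11dc0$a1dcbda  (last char: 'a')
  sorted[3] = 11dc0$a1dcbda0ad  (last char: 'd')
  sorted[4] = 1dc0$a1dcbda0ad1  (last char: '1')
  sorted[5] = 1dcbda0ad11dc0$a  (last char: 'a')
  sorted[6] = a0ad11dc0$a1dcbd  (last char: 'd')
  sorted[7] = a1dcbda0ad11dc0$  (last char: '$')
  sorted[8] = ad11dc0$a1dcbda0  (last char: '0')
  sorted[9] = bda0ad11dc0$a1dc  (last char: 'c')
  sorted[10] = c0$a1dcbda0ad11d  (last char: 'd')
  sorted[11] = cbda0ad11dc0$a1d  (last char: 'd')
  sorted[12] = d11dc0$a1dcbda0a  (last char: 'a')
  sorted[13] = da0ad11dc0$a1dcb  (last char: 'b')
  sorted[14] = dc0$a1dcbda0ad11  (last char: '1')
  sorted[15] = dcbda0ad11dc0$a1  (last char: '1')
Last column: 0cad1ad$0cddab11
Original string S is at sorted index 7

Answer: 0cad1ad$0cddab11
7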